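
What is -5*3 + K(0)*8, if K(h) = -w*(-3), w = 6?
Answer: 129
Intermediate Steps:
K(h) = 18 (K(h) = -1*6*(-3) = -6*(-3) = 18)
-5*3 + K(0)*8 = -5*3 + 18*8 = -15 + 144 = 129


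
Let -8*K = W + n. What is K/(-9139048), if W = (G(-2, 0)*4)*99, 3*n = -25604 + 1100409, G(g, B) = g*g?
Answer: 1079557/219337152 ≈ 0.0049219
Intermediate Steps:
G(g, B) = g**2
n = 1074805/3 (n = (-25604 + 1100409)/3 = (1/3)*1074805 = 1074805/3 ≈ 3.5827e+5)
W = 1584 (W = ((-2)**2*4)*99 = (4*4)*99 = 16*99 = 1584)
K = -1079557/24 (K = -(1584 + 1074805/3)/8 = -1/8*1079557/3 = -1079557/24 ≈ -44982.)
K/(-9139048) = -1079557/24/(-9139048) = -1079557/24*(-1/9139048) = 1079557/219337152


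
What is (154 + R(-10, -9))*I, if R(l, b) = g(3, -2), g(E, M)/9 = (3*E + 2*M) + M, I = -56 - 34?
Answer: -16290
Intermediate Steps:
I = -90
g(E, M) = 27*E + 27*M (g(E, M) = 9*((3*E + 2*M) + M) = 9*((2*M + 3*E) + M) = 9*(3*E + 3*M) = 27*E + 27*M)
R(l, b) = 27 (R(l, b) = 27*3 + 27*(-2) = 81 - 54 = 27)
(154 + R(-10, -9))*I = (154 + 27)*(-90) = 181*(-90) = -16290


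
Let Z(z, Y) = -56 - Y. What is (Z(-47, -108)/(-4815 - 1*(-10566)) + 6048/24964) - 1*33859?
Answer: -1215257903225/35891991 ≈ -33859.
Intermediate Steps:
(Z(-47, -108)/(-4815 - 1*(-10566)) + 6048/24964) - 1*33859 = ((-56 - 1*(-108))/(-4815 - 1*(-10566)) + 6048/24964) - 1*33859 = ((-56 + 108)/(-4815 + 10566) + 6048*(1/24964)) - 33859 = (52/5751 + 1512/6241) - 33859 = 9020044/35891991 - 33859 = -1215257903225/35891991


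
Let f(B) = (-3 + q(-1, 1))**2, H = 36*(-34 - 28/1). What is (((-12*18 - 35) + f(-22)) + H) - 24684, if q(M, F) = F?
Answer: -27163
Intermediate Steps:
H = -2232 (H = 36*(-34 - 28*1) = 36*(-34 - 28) = 36*(-62) = -2232)
f(B) = 4 (f(B) = (-3 + 1)**2 = (-2)**2 = 4)
(((-12*18 - 35) + f(-22)) + H) - 24684 = (((-12*18 - 35) + 4) - 2232) - 24684 = (((-216 - 35) + 4) - 2232) - 24684 = ((-251 + 4) - 2232) - 24684 = (-247 - 2232) - 24684 = -2479 - 24684 = -27163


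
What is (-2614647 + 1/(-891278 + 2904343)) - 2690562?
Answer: -10679730555584/2013065 ≈ -5.3052e+6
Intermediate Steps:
(-2614647 + 1/(-891278 + 2904343)) - 2690562 = (-2614647 + 1/2013065) - 2690562 = -5263454363054/2013065 - 2690562 = -10679730555584/2013065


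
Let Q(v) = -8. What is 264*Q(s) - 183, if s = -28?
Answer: -2295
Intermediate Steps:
264*Q(s) - 183 = 264*(-8) - 183 = -2112 - 183 = -2295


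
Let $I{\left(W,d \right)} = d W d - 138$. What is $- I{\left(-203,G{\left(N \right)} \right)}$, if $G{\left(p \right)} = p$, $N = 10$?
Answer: $20438$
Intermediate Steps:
$I{\left(W,d \right)} = -138 + W d^{2}$ ($I{\left(W,d \right)} = W d d - 138 = W d^{2} - 138 = -138 + W d^{2}$)
$- I{\left(-203,G{\left(N \right)} \right)} = - (-138 - 203 \cdot 10^{2}) = - (-138 - 20300) = \left(-1\right) \left(-20438\right) = 20438$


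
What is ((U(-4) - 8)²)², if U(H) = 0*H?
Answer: 4096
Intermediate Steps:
U(H) = 0
((U(-4) - 8)²)² = ((0 - 8)²)² = ((-8)²)² = 64² = 4096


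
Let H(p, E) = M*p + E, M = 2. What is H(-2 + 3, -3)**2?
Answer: 1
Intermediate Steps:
H(p, E) = E + 2*p (H(p, E) = 2*p + E = E + 2*p)
H(-2 + 3, -3)**2 = (-3 + 2*(-2 + 3))**2 = (-3 + 2*1)**2 = (-3 + 2)**2 = (-1)**2 = 1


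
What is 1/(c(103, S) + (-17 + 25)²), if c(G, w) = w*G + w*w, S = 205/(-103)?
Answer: -10609/1453844 ≈ -0.0072972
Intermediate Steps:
S = -205/103 (S = 205*(-1/103) = -205/103 ≈ -1.9903)
c(G, w) = w² + G*w (c(G, w) = G*w + w² = w² + G*w)
1/(c(103, S) + (-17 + 25)²) = 1/(-205*(103 - 205/103)/103 + (-17 + 25)²) = 1/(-205/103*10404/103 + 8²) = 1/(-2132820/10609 + 64) = 1/(-1453844/10609) = -10609/1453844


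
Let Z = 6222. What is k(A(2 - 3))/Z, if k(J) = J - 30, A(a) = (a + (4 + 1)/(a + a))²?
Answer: -71/24888 ≈ -0.0028528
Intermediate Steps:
A(a) = (a + 5/(2*a))² (A(a) = (a + 5/((2*a)))² = (a + 5*(1/(2*a)))² = (a + 5/(2*a))²)
k(J) = -30 + J
k(A(2 - 3))/Z = (-30 + (5 + 2*(2 - 3)²)²/(4*(2 - 3)²))/6222 = (-30 + (¼)*(5 + 2*(-1)²)²/(-1)²)*(1/6222) = (-30 + (¼)*1*(5 + 2*1)²)*(1/6222) = (-30 + (¼)*1*(5 + 2)²)*(1/6222) = (-30 + (¼)*1*7²)*(1/6222) = (-30 + (¼)*1*49)*(1/6222) = (-30 + 49/4)*(1/6222) = -71/4*1/6222 = -71/24888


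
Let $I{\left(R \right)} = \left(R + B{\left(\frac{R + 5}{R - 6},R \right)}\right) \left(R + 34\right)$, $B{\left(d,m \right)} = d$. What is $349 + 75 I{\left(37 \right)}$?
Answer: $\frac{6342244}{31} \approx 2.0459 \cdot 10^{5}$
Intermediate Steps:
$I{\left(R \right)} = \left(34 + R\right) \left(R + \frac{5 + R}{-6 + R}\right)$ ($I{\left(R \right)} = \left(R + \frac{R + 5}{R - 6}\right) \left(R + 34\right) = \left(R + \frac{5 + R}{-6 + R}\right) \left(34 + R\right) = \left(34 + R\right) \left(R + \frac{5 + R}{-6 + R}\right)$)
$349 + 75 I{\left(37 \right)} = 349 + 75 \frac{170 + 37^{3} - 6105 + 29 \cdot 37^{2}}{-6 + 37} = 349 + 75 \frac{170 + 50653 - 6105 + 29 \cdot 1369}{31} = 349 + 75 \frac{170 + 50653 - 6105 + 39701}{31} = 349 + 75 \cdot \frac{1}{31} \cdot 84419 = 349 + 75 \cdot \frac{84419}{31} = 349 + \frac{6331425}{31} = \frac{6342244}{31}$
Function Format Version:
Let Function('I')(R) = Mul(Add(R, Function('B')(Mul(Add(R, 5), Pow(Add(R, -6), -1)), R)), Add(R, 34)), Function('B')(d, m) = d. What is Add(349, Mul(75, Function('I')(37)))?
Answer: Rational(6342244, 31) ≈ 2.0459e+5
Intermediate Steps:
Function('I')(R) = Mul(Add(34, R), Add(R, Mul(Pow(Add(-6, R), -1), Add(5, R)))) (Function('I')(R) = Mul(Add(R, Mul(Add(R, 5), Pow(Add(R, -6), -1))), Add(R, 34)) = Mul(Add(R, Mul(Add(5, R), Pow(Add(-6, R), -1))), Add(34, R)) = Mul(Add(R, Mul(Pow(Add(-6, R), -1), Add(5, R))), Add(34, R)) = Mul(Add(34, R), Add(R, Mul(Pow(Add(-6, R), -1), Add(5, R)))))
Add(349, Mul(75, Function('I')(37))) = Add(349, Mul(75, Mul(Pow(Add(-6, 37), -1), Add(170, Pow(37, 3), Mul(-165, 37), Mul(29, Pow(37, 2)))))) = Add(349, Mul(75, Mul(Pow(31, -1), Add(170, 50653, -6105, Mul(29, 1369))))) = Add(349, Mul(75, Mul(Rational(1, 31), Add(170, 50653, -6105, 39701)))) = Add(349, Mul(75, Mul(Rational(1, 31), 84419))) = Add(349, Mul(75, Rational(84419, 31))) = Add(349, Rational(6331425, 31)) = Rational(6342244, 31)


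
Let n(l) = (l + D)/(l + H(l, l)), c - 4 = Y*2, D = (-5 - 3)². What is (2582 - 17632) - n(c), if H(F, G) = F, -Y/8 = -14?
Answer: -1715773/114 ≈ -15051.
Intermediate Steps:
Y = 112 (Y = -8*(-14) = 112)
D = 64 (D = (-8)² = 64)
c = 228 (c = 4 + 112*2 = 4 + 224 = 228)
n(l) = (64 + l)/(2*l) (n(l) = (l + 64)/(l + l) = (64 + l)/((2*l)) = (64 + l)*(1/(2*l)) = (64 + l)/(2*l))
(2582 - 17632) - n(c) = (2582 - 17632) - (64 + 228)/(2*228) = -15050 - 292/(2*228) = -15050 - 1*73/114 = -15050 - 73/114 = -1715773/114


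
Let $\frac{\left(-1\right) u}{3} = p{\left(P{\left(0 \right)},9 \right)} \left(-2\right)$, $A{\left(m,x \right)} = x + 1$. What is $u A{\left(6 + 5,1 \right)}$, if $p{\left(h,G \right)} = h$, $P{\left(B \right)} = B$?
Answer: $0$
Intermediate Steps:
$A{\left(m,x \right)} = 1 + x$
$u = 0$ ($u = - 3 \cdot 0 \left(-2\right) = \left(-3\right) 0 = 0$)
$u A{\left(6 + 5,1 \right)} = 0 \left(1 + 1\right) = 0 \cdot 2 = 0$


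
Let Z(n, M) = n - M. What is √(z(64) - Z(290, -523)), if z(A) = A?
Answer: I*√749 ≈ 27.368*I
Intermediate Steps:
√(z(64) - Z(290, -523)) = √(64 - (290 - 1*(-523))) = √(64 - (290 + 523)) = √(64 - 1*813) = √(64 - 813) = √(-749) = I*√749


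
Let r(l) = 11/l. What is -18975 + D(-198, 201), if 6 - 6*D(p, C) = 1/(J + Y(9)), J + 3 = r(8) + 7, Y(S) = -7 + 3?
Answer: -626146/33 ≈ -18974.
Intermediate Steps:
Y(S) = -4
J = 43/8 (J = -3 + (11/8 + 7) = -3 + 67/8 = 43/8 ≈ 5.3750)
D(p, C) = 29/33 (D(p, C) = 1 - 1/(6*(43/8 - 4)) = 1 - 1/(6*11/8) = 1 - 1/6*8/11 = 1 - 4/33 = 29/33)
-18975 + D(-198, 201) = -18975 + 29/33 = -626146/33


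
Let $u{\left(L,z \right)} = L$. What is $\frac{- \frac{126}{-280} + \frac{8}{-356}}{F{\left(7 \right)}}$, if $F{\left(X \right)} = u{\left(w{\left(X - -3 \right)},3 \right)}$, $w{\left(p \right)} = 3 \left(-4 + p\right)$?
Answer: $\frac{761}{32040} \approx 0.023752$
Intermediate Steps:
$w{\left(p \right)} = -12 + 3 p$
$F{\left(X \right)} = -3 + 3 X$ ($F{\left(X \right)} = -12 + 3 \left(X - -3\right) = -12 + 3 \left(X + 3\right) = -12 + 3 \left(3 + X\right) = -12 + \left(9 + 3 X\right) = -3 + 3 X$)
$\frac{- \frac{126}{-280} + \frac{8}{-356}}{F{\left(7 \right)}} = \frac{- \frac{126}{-280} + \frac{8}{-356}}{-3 + 3 \cdot 7} = \frac{\left(-126\right) \left(- \frac{1}{280}\right) + 8 \left(- \frac{1}{356}\right)}{-3 + 21} = \frac{\frac{9}{20} - \frac{2}{89}}{18} = \frac{761}{1780} \cdot \frac{1}{18} = \frac{761}{32040}$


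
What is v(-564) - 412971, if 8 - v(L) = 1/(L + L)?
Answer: -465822263/1128 ≈ -4.1296e+5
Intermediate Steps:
v(L) = 8 - 1/(2*L) (v(L) = 8 - 1/(L + L) = 8 - 1/(2*L))
v(-564) - 412971 = (8 - 1/2/(-564)) - 412971 = (8 - 1/2*(-1/564)) - 412971 = (8 + 1/1128) - 412971 = 9025/1128 - 412971 = -465822263/1128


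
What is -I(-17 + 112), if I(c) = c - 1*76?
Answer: -19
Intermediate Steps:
I(c) = -76 + c (I(c) = c - 76 = -76 + c)
-I(-17 + 112) = -(-76 + (-17 + 112)) = -(-76 + 95) = -1*19 = -19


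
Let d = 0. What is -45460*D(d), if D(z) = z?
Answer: 0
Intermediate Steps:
-45460*D(d) = -45460*0 = 0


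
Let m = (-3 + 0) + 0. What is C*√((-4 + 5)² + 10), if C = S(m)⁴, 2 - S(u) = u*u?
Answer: 2401*√11 ≈ 7963.2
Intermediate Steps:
m = -3 (m = -3 + 0 = -3)
S(u) = 2 - u² (S(u) = 2 - u*u = 2 - u²)
C = 2401 (C = (2 - 1*(-3)²)⁴ = (2 - 1*9)⁴ = (2 - 9)⁴ = (-7)⁴ = 2401)
C*√((-4 + 5)² + 10) = 2401*√((-4 + 5)² + 10) = 2401*√(1² + 10) = 2401*√(1 + 10) = 2401*√11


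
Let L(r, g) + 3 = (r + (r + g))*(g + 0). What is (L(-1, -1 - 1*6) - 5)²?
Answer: 3025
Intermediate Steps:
L(r, g) = -3 + g*(g + 2*r) (L(r, g) = -3 + (r + (r + g))*(g + 0) = -3 + (r + (g + r))*g = -3 + (g + 2*r)*g = -3 + g*(g + 2*r))
(L(-1, -1 - 1*6) - 5)² = ((-3 + (-1 - 1*6)² + 2*(-1 - 1*6)*(-1)) - 5)² = ((-3 + (-1 - 6)² + 2*(-1 - 6)*(-1)) - 5)² = ((-3 + (-7)² + 2*(-7)*(-1)) - 5)² = ((-3 + 49 + 14) - 5)² = (60 - 5)² = 55² = 3025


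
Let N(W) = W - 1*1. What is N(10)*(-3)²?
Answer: 81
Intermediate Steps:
N(W) = -1 + W (N(W) = W - 1 = -1 + W)
N(10)*(-3)² = (-1 + 10)*(-3)² = 9*9 = 81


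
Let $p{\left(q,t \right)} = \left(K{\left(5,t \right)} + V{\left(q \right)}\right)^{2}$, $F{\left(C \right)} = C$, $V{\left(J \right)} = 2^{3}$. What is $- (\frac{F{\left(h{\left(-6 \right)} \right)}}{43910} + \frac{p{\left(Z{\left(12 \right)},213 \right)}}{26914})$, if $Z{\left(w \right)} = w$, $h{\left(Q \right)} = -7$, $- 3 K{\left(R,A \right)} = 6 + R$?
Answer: $- \frac{1431302}{2659035915} \approx -0.00053828$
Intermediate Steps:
$V{\left(J \right)} = 8$
$K{\left(R,A \right)} = -2 - \frac{R}{3}$ ($K{\left(R,A \right)} = - \frac{6 + R}{3} = -2 - \frac{R}{3}$)
$p{\left(q,t \right)} = \frac{169}{9}$ ($p{\left(q,t \right)} = \left(\left(-2 - \frac{5}{3}\right) + 8\right)^{2} = \left(- \frac{11}{3} + 8\right)^{2} = \left(\frac{13}{3}\right)^{2} = \frac{169}{9}$)
$- (\frac{F{\left(h{\left(-6 \right)} \right)}}{43910} + \frac{p{\left(Z{\left(12 \right)},213 \right)}}{26914}) = - (- \frac{7}{43910} + \frac{169}{9 \cdot 26914}) = - (\left(-7\right) \frac{1}{43910} + \frac{169}{9} \cdot \frac{1}{26914}) = - (- \frac{7}{43910} + \frac{169}{242226}) = \left(-1\right) \frac{1431302}{2659035915} = - \frac{1431302}{2659035915}$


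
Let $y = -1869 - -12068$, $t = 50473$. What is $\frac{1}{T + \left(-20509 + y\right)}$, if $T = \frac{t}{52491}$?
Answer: $- \frac{52491}{541131737} \approx -9.7002 \cdot 10^{-5}$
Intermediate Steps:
$T = \frac{50473}{52491} \approx 0.96156$
$y = 10199$ ($y = -1869 + 12068 = 10199$)
$\frac{1}{T + \left(-20509 + y\right)} = \frac{1}{\frac{50473}{52491} + \left(-20509 + 10199\right)} = \frac{1}{\frac{50473}{52491} - 10310} = \frac{1}{- \frac{541131737}{52491}} = - \frac{52491}{541131737}$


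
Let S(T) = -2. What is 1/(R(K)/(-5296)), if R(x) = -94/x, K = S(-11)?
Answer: -5296/47 ≈ -112.68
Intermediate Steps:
K = -2
1/(R(K)/(-5296)) = 1/(-94/(-2)/(-5296)) = 1/(-94*(-1/2)*(-1/5296)) = 1/(47*(-1/5296)) = 1/(-47/5296) = -5296/47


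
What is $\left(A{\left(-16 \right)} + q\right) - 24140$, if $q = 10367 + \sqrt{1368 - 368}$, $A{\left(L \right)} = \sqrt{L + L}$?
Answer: $-13773 + 10 \sqrt{10} + 4 i \sqrt{2} \approx -13741.0 + 5.6569 i$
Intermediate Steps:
$A{\left(L \right)} = \sqrt{2} \sqrt{L}$ ($A{\left(L \right)} = \sqrt{2 L} = \sqrt{2} \sqrt{L}$)
$q = 10367 + 10 \sqrt{10}$ ($q = 10367 + \sqrt{1000} = 10367 + 10 \sqrt{10} \approx 10399.0$)
$\left(A{\left(-16 \right)} + q\right) - 24140 = \left(\sqrt{2} \sqrt{-16} + \left(10367 + 10 \sqrt{10}\right)\right) - 24140 = \left(\sqrt{2} \cdot 4 i + \left(10367 + 10 \sqrt{10}\right)\right) - 24140 = \left(4 i \sqrt{2} + \left(10367 + 10 \sqrt{10}\right)\right) - 24140 = \left(10367 + 10 \sqrt{10} + 4 i \sqrt{2}\right) - 24140 = -13773 + 10 \sqrt{10} + 4 i \sqrt{2}$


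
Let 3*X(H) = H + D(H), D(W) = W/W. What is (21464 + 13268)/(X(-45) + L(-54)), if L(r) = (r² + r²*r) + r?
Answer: -52098/231925 ≈ -0.22463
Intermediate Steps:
D(W) = 1
L(r) = r + r² + r³ (L(r) = (r² + r³) + r = r + r² + r³)
X(H) = ⅓ + H/3 (X(H) = (H + 1)/3 = (1 + H)/3 = ⅓ + H/3)
(21464 + 13268)/(X(-45) + L(-54)) = (21464 + 13268)/((⅓ + (⅓)*(-45)) - 54*(1 - 54 + (-54)²)) = 34732/((⅓ - 15) - 54*(1 - 54 + 2916)) = 34732/(-44/3 - 54*2863) = 34732/(-44/3 - 154602) = 34732/(-463850/3) = 34732*(-3/463850) = -52098/231925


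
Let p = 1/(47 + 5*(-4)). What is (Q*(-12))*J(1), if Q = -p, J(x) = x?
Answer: 4/9 ≈ 0.44444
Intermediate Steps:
p = 1/27 (p = 1/(47 - 20) = 1/27 ≈ 0.037037)
Q = -1/27 (Q = -1*1/27 = -1/27 ≈ -0.037037)
(Q*(-12))*J(1) = -1/27*(-12)*1 = (4/9)*1 = 4/9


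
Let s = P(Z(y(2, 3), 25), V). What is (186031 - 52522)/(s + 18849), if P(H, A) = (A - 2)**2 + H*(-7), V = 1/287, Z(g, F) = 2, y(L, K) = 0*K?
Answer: 10997002821/1551748444 ≈ 7.0868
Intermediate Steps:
y(L, K) = 0
V = 1/287 ≈ 0.0034843
P(H, A) = (-2 + A)**2 - 7*H
s = -824837/82369 (s = (-2 + 1/287)**2 - 7*2 = (-573/287)**2 - 14 = 328329/82369 - 14 = -824837/82369 ≈ -10.014)
(186031 - 52522)/(s + 18849) = (186031 - 52522)/(-824837/82369 + 18849) = 133509/(1551748444/82369) = 133509*(82369/1551748444) = 10997002821/1551748444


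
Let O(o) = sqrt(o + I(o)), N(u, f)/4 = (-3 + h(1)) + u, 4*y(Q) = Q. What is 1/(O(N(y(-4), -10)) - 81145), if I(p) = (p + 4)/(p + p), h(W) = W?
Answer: -48687/3950706622 - I*sqrt(105)/19753533110 ≈ -1.2324e-5 - 5.1874e-10*I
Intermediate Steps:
y(Q) = Q/4
I(p) = (4 + p)/(2*p) (I(p) = (4 + p)/((2*p)) = (4 + p)*(1/(2*p)) = (4 + p)/(2*p))
N(u, f) = -8 + 4*u (N(u, f) = 4*((-3 + 1) + u) = 4*(-2 + u) = -8 + 4*u)
O(o) = sqrt(o + (4 + o)/(2*o))
1/(O(N(y(-4), -10)) - 81145) = 1/(sqrt(2 + 4*(-8 + 4*((1/4)*(-4))) + 8/(-8 + 4*((1/4)*(-4))))/2 - 81145) = 1/(sqrt(2 + 4*(-8 + 4*(-1)) + 8/(-8 + 4*(-1)))/2 - 81145) = 1/(sqrt(2 + 4*(-8 - 4) + 8/(-8 - 4))/2 - 81145) = 1/(sqrt(2 + 4*(-12) + 8/(-12))/2 - 81145) = 1/(sqrt(2 - 48 + 8*(-1/12))/2 - 81145) = 1/(sqrt(2 - 48 - 2/3)/2 - 81145) = 1/(sqrt(-140/3)/2 - 81145) = 1/((2*I*sqrt(105)/3)/2 - 81145) = 1/(I*sqrt(105)/3 - 81145) = 1/(-81145 + I*sqrt(105)/3)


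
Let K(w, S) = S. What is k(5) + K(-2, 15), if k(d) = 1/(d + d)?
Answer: 151/10 ≈ 15.100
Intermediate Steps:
k(d) = 1/(2*d)
k(5) + K(-2, 15) = (1/2)/5 + 15 = (1/2)*(1/5) + 15 = 1/10 + 15 = 151/10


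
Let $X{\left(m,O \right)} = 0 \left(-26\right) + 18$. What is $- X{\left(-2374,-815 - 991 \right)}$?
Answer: $-18$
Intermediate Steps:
$X{\left(m,O \right)} = 18$ ($X{\left(m,O \right)} = 0 + 18 = 18$)
$- X{\left(-2374,-815 - 991 \right)} = \left(-1\right) 18 = -18$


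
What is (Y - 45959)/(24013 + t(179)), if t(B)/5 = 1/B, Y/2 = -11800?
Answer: -655319/226228 ≈ -2.8967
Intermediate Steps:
Y = -23600 (Y = 2*(-11800) = -23600)
t(B) = 5/B
(Y - 45959)/(24013 + t(179)) = (-23600 - 45959)/(24013 + 5/179) = -69559/(24013 + 5*(1/179)) = -69559/(24013 + 5/179) = -69559/4298332/179 = -69559*179/4298332 = -655319/226228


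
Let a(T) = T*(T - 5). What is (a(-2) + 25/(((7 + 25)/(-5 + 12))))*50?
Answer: 15575/16 ≈ 973.44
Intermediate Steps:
a(T) = T*(-5 + T)
(a(-2) + 25/(((7 + 25)/(-5 + 12))))*50 = (-2*(-5 - 2) + 25/(((7 + 25)/(-5 + 12))))*50 = (-2*(-7) + 25/((32/7)))*50 = (14 + 25/((32*(⅐))))*50 = (14 + 25/(32/7))*50 = (14 + 25*(7/32))*50 = (14 + 175/32)*50 = (623/32)*50 = 15575/16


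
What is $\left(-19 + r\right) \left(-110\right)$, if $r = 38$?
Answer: $-2090$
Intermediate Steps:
$\left(-19 + r\right) \left(-110\right) = \left(-19 + 38\right) \left(-110\right) = 19 \left(-110\right) = -2090$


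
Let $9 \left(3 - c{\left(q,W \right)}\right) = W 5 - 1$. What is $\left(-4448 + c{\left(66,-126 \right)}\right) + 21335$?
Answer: $\frac{152641}{9} \approx 16960.0$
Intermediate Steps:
$c{\left(q,W \right)} = \frac{28}{9} - \frac{5 W}{9}$ ($c{\left(q,W \right)} = 3 - \frac{W 5 - 1}{9} = 3 - \frac{5 W - 1}{9} = 3 - \frac{-1 + 5 W}{9} = 3 - \left(- \frac{1}{9} + \frac{5 W}{9}\right) = \frac{28}{9} - \frac{5 W}{9}$)
$\left(-4448 + c{\left(66,-126 \right)}\right) + 21335 = \left(-4448 + \left(\frac{28}{9} - -70\right)\right) + 21335 = \left(-4448 + \left(\frac{28}{9} + 70\right)\right) + 21335 = \left(-4448 + \frac{658}{9}\right) + 21335 = - \frac{39374}{9} + 21335 = \frac{152641}{9}$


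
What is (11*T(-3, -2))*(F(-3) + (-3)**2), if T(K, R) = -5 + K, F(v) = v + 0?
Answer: -528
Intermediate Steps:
F(v) = v
(11*T(-3, -2))*(F(-3) + (-3)**2) = (11*(-5 - 3))*(-3 + (-3)**2) = (11*(-8))*(-3 + 9) = -88*6 = -528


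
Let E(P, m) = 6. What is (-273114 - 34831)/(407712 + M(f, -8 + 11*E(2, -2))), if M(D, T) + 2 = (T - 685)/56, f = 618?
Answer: -17244920/22831133 ≈ -0.75532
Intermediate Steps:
M(D, T) = -797/56 + T/56 (M(D, T) = -2 + (T - 685)/56 = -2 + (-685 + T)*(1/56) = -2 + (-685/56 + T/56) = -797/56 + T/56)
(-273114 - 34831)/(407712 + M(f, -8 + 11*E(2, -2))) = (-273114 - 34831)/(407712 + (-797/56 + (-8 + 11*6)/56)) = -307945/(407712 + (-797/56 + (-8 + 66)/56)) = -307945/(407712 + (-797/56 + (1/56)*58)) = -307945/(407712 + (-797/56 + 29/28)) = -307945/(407712 - 739/56) = -307945/22831133/56 = -307945*56/22831133 = -17244920/22831133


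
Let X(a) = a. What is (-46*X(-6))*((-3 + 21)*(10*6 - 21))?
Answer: 193752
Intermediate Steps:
(-46*X(-6))*((-3 + 21)*(10*6 - 21)) = (-46*(-6))*((-3 + 21)*(10*6 - 21)) = 276*(18*(60 - 21)) = 276*(18*39) = 276*702 = 193752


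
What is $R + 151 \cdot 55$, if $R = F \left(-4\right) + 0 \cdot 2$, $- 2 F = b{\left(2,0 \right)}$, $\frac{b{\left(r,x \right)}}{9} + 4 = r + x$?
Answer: $8269$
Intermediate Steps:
$b{\left(r,x \right)} = -36 + 9 r + 9 x$ ($b{\left(r,x \right)} = -36 + 9 \left(r + x\right) = -36 + \left(9 r + 9 x\right) = -36 + 9 r + 9 x$)
$F = 9$ ($F = - \frac{-36 + 9 \cdot 2 + 9 \cdot 0}{2} = - \frac{-36 + 18 + 0}{2} = \left(- \frac{1}{2}\right) \left(-18\right) = 9$)
$R = -36$ ($R = 9 \left(-4\right) + 0 \cdot 2 = -36 + 0 = -36$)
$R + 151 \cdot 55 = -36 + 151 \cdot 55 = -36 + 8305 = 8269$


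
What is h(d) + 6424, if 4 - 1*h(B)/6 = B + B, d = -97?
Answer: 7612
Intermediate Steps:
h(B) = 24 - 12*B (h(B) = 24 - 6*(B + B) = 24 - 12*B)
h(d) + 6424 = (24 - 12*(-97)) + 6424 = (24 + 1164) + 6424 = 1188 + 6424 = 7612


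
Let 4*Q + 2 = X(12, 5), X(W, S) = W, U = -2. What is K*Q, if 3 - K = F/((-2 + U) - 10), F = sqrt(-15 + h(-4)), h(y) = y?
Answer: 15/2 + 5*I*sqrt(19)/28 ≈ 7.5 + 0.77837*I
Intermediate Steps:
Q = 5/2 (Q = -1/2 + (1/4)*12 = -1/2 + 3 = 5/2 ≈ 2.5000)
F = I*sqrt(19) (F = sqrt(-15 - 4) = sqrt(-19) = I*sqrt(19) ≈ 4.3589*I)
K = 3 + I*sqrt(19)/14 (K = 3 - I*sqrt(19)/((-2 - 2) - 10) = 3 - I*sqrt(19)/(-4 - 10) = 3 - I*sqrt(19)/(-14) = 3 - I*sqrt(19)*(-1)/14 = 3 - (-1)*I*sqrt(19)/14 = 3 + I*sqrt(19)/14 ≈ 3.0 + 0.31135*I)
K*Q = (3 + I*sqrt(19)/14)*(5/2) = 15/2 + 5*I*sqrt(19)/28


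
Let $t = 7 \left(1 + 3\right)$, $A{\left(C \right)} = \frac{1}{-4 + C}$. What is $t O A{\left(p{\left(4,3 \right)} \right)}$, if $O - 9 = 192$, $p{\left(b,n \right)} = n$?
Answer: $-5628$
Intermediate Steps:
$O = 201$ ($O = 9 + 192 = 201$)
$t = 28$ ($t = 7 \cdot 4 = 28$)
$t O A{\left(p{\left(4,3 \right)} \right)} = \frac{28 \cdot 201}{-4 + 3} = \frac{5628}{-1} = 5628 \left(-1\right) = -5628$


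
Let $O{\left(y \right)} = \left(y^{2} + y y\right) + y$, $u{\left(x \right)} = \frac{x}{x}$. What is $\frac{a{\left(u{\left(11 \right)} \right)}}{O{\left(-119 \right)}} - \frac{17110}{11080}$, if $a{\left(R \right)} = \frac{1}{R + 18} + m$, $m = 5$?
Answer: $- \frac{305581653}{197909852} \approx -1.544$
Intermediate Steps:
$u{\left(x \right)} = 1$
$O{\left(y \right)} = y + 2 y^{2}$ ($O{\left(y \right)} = \left(y^{2} + y^{2}\right) + y = 2 y^{2} + y = y + 2 y^{2}$)
$a{\left(R \right)} = 5 + \frac{1}{18 + R}$ ($a{\left(R \right)} = \frac{1}{R + 18} + 5 = \frac{1}{18 + R} + 5 = 5 + \frac{1}{18 + R}$)
$\frac{a{\left(u{\left(11 \right)} \right)}}{O{\left(-119 \right)}} - \frac{17110}{11080} = \frac{\frac{1}{18 + 1} \left(91 + 5 \cdot 1\right)}{\left(-119\right) \left(1 + 2 \left(-119\right)\right)} - \frac{17110}{11080} = \frac{\frac{1}{19} \left(91 + 5\right)}{\left(-119\right) \left(1 - 238\right)} - \frac{1711}{1108} = \frac{\frac{1}{19} \cdot 96}{\left(-119\right) \left(-237\right)} - \frac{1711}{1108} = \frac{96}{19 \cdot 28203} - \frac{1711}{1108} = \frac{96}{19} \cdot \frac{1}{28203} - \frac{1711}{1108} = \frac{32}{178619} - \frac{1711}{1108} = - \frac{305581653}{197909852}$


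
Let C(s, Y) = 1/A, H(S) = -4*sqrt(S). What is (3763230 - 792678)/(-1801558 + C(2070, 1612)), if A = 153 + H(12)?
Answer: -124248601019117016/75353355314433241 - 23764416*sqrt(3)/75353355314433241 ≈ -1.6489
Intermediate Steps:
A = 153 - 8*sqrt(3) ≈ 139.14
C(s, Y) = 1/(153 - 8*sqrt(3))
(3763230 - 792678)/(-1801558 + C(2070, 1612)) = (3763230 - 792678)/(-1801558 + (51/7739 + 8*sqrt(3)/23217)) = 2970552/(-13942257311/7739 + 8*sqrt(3)/23217)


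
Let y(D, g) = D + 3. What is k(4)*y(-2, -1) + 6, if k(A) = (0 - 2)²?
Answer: 10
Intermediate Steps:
k(A) = 4 (k(A) = (-2)² = 4)
y(D, g) = 3 + D
k(4)*y(-2, -1) + 6 = 4*(3 - 2) + 6 = 4*1 + 6 = 4 + 6 = 10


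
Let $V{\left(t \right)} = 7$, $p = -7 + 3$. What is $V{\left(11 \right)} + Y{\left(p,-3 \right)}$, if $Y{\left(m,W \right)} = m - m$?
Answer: $7$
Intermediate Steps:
$p = -4$
$Y{\left(m,W \right)} = 0$
$V{\left(11 \right)} + Y{\left(p,-3 \right)} = 7 + 0 = 7$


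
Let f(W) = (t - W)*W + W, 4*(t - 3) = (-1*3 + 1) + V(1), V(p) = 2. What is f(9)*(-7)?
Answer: 315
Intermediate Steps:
t = 3 (t = 3 + ((-1*3 + 1) + 2)/4 = 3 + ((-3 + 1) + 2)/4 = 3 + (-2 + 2)/4 = 3 + (¼)*0 = 3 + 0 = 3)
f(W) = W + W*(3 - W) (f(W) = (3 - W)*W + W = W*(3 - W) + W = W + W*(3 - W))
f(9)*(-7) = (9*(4 - 1*9))*(-7) = (9*(4 - 9))*(-7) = (9*(-5))*(-7) = -45*(-7) = 315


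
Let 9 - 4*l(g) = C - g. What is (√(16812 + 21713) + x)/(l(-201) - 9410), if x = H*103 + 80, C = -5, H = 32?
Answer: -13504/37827 - 20*√1541/37827 ≈ -0.37775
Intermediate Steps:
l(g) = 7/2 + g/4 (l(g) = 9/4 - (-5 - g)/4 = 9/4 + (5/4 + g/4) = 7/2 + g/4)
x = 3376 (x = 32*103 + 80 = 3296 + 80 = 3376)
(√(16812 + 21713) + x)/(l(-201) - 9410) = (√(16812 + 21713) + 3376)/((7/2 + (¼)*(-201)) - 9410) = (√38525 + 3376)/((7/2 - 201/4) - 9410) = (5*√1541 + 3376)/(-187/4 - 9410) = (3376 + 5*√1541)/(-37827/4) = (3376 + 5*√1541)*(-4/37827) = -13504/37827 - 20*√1541/37827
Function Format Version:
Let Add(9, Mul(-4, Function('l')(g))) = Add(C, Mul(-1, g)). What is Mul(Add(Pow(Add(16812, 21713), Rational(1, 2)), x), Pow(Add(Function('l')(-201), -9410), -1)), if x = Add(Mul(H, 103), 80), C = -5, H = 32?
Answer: Add(Rational(-13504, 37827), Mul(Rational(-20, 37827), Pow(1541, Rational(1, 2)))) ≈ -0.37775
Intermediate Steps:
Function('l')(g) = Add(Rational(7, 2), Mul(Rational(1, 4), g)) (Function('l')(g) = Add(Rational(9, 4), Mul(Rational(-1, 4), Add(-5, Mul(-1, g)))) = Add(Rational(9, 4), Add(Rational(5, 4), Mul(Rational(1, 4), g))) = Add(Rational(7, 2), Mul(Rational(1, 4), g)))
x = 3376 (x = Add(Mul(32, 103), 80) = Add(3296, 80) = 3376)
Mul(Add(Pow(Add(16812, 21713), Rational(1, 2)), x), Pow(Add(Function('l')(-201), -9410), -1)) = Mul(Add(Pow(Add(16812, 21713), Rational(1, 2)), 3376), Pow(Add(Add(Rational(7, 2), Mul(Rational(1, 4), -201)), -9410), -1)) = Mul(Add(Pow(38525, Rational(1, 2)), 3376), Pow(Add(Add(Rational(7, 2), Rational(-201, 4)), -9410), -1)) = Mul(Add(Mul(5, Pow(1541, Rational(1, 2))), 3376), Pow(Add(Rational(-187, 4), -9410), -1)) = Mul(Add(3376, Mul(5, Pow(1541, Rational(1, 2)))), Pow(Rational(-37827, 4), -1)) = Mul(Add(3376, Mul(5, Pow(1541, Rational(1, 2)))), Rational(-4, 37827)) = Add(Rational(-13504, 37827), Mul(Rational(-20, 37827), Pow(1541, Rational(1, 2))))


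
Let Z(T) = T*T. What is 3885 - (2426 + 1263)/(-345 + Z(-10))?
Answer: 136502/35 ≈ 3900.1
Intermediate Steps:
Z(T) = T²
3885 - (2426 + 1263)/(-345 + Z(-10)) = 3885 - (2426 + 1263)/(-345 + (-10)²) = 3885 - 3689/(-345 + 100) = 3885 - 3689/(-245) = 3885 - 3689*(-1)/245 = 3885 - 1*(-527/35) = 3885 + 527/35 = 136502/35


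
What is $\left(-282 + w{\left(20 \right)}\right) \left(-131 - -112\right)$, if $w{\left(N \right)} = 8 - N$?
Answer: $5586$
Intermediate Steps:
$\left(-282 + w{\left(20 \right)}\right) \left(-131 - -112\right) = \left(-282 + \left(8 - 20\right)\right) \left(-131 - -112\right) = \left(-282 + \left(8 - 20\right)\right) \left(-131 + 112\right) = \left(-282 - 12\right) \left(-19\right) = \left(-294\right) \left(-19\right) = 5586$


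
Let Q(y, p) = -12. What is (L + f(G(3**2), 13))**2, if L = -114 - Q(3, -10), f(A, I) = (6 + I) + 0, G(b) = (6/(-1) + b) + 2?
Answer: 6889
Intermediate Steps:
G(b) = -4 + b (G(b) = (6*(-1) + b) + 2 = (-6 + b) + 2 = -4 + b)
f(A, I) = 6 + I
L = -102 (L = -114 - 1*(-12) = -114 + 12 = -102)
(L + f(G(3**2), 13))**2 = (-102 + (6 + 13))**2 = (-102 + 19)**2 = (-83)**2 = 6889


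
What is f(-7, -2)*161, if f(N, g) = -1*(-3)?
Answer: 483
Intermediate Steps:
f(N, g) = 3
f(-7, -2)*161 = 3*161 = 483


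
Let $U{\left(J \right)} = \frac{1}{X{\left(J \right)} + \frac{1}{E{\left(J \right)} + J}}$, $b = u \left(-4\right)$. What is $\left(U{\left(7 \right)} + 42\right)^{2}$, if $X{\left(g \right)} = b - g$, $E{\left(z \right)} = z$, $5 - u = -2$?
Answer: $\frac{421234576}{239121} \approx 1761.6$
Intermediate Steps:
$u = 7$ ($u = 5 - -2 = 5 + 2 = 7$)
$b = -28$ ($b = 7 \left(-4\right) = -28$)
$X{\left(g \right)} = -28 - g$
$U{\left(J \right)} = \frac{1}{-28 + \frac{1}{2 J} - J}$ ($U{\left(J \right)} = \frac{1}{\left(-28 - J\right) + \frac{1}{J + J}} = \frac{1}{\left(-28 - J\right) + \frac{1}{2 J}} = \frac{1}{-28 + \frac{1}{2 J} - J}$)
$\left(U{\left(7 \right)} + 42\right)^{2} = \left(\left(-2\right) 7 \frac{1}{-1 + 2 \cdot 7 \left(28 + 7\right)} + 42\right)^{2} = \left(\left(-2\right) 7 \frac{1}{-1 + 2 \cdot 7 \cdot 35} + 42\right)^{2} = \left(\left(-2\right) 7 \frac{1}{-1 + 490} + 42\right)^{2} = \left(\left(-2\right) 7 \cdot \frac{1}{489} + 42\right)^{2} = \left(- \frac{14}{489} + 42\right)^{2} = \left(\frac{20524}{489}\right)^{2} = \frac{421234576}{239121}$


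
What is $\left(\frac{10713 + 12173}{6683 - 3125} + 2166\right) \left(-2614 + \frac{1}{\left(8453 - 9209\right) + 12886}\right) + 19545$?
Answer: $- \frac{40707082867611}{7193090} \approx -5.6592 \cdot 10^{6}$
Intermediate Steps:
$\left(\frac{10713 + 12173}{6683 - 3125} + 2166\right) \left(-2614 + \frac{1}{\left(8453 - 9209\right) + 12886}\right) + 19545 = \left(\frac{22886}{3558} + 2166\right) \left(-2614 + \frac{1}{-756 + 12886}\right) + 19545 = \left(22886 \cdot \frac{1}{3558} + 2166\right) \left(-2614 + \frac{1}{12130}\right) + 19545 = \left(\frac{11443}{1779} + 2166\right) \left(-2614 + \frac{1}{12130}\right) + 19545 = \frac{3864757}{1779} \left(- \frac{31707819}{12130}\right) + 19545 = - \frac{40847671811661}{7193090} + 19545 = - \frac{40707082867611}{7193090}$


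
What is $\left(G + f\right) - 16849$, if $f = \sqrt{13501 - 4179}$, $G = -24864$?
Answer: $-41713 + \sqrt{9322} \approx -41616.0$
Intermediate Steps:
$f = \sqrt{9322} \approx 96.551$
$\left(G + f\right) - 16849 = \left(-24864 + \sqrt{9322}\right) - 16849 = -41713 + \sqrt{9322}$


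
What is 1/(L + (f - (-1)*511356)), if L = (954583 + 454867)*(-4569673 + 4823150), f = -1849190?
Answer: 1/357261819816 ≈ 2.7991e-12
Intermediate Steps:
L = 357263157650 (L = 1409450*253477 = 357263157650)
1/(L + (f - (-1)*511356)) = 1/(357263157650 + (-1849190 - (-1)*511356)) = 1/(357263157650 + (-1849190 - 1*(-511356))) = 1/(357263157650 + (-1849190 + 511356)) = 1/(357263157650 - 1337834) = 1/357261819816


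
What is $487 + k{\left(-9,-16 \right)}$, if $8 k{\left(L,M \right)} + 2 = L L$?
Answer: $\frac{3975}{8} \approx 496.88$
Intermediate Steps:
$k{\left(L,M \right)} = - \frac{1}{4} + \frac{L^{2}}{8}$ ($k{\left(L,M \right)} = - \frac{1}{4} + \frac{L L}{8} = - \frac{1}{4} + \frac{L^{2}}{8}$)
$487 + k{\left(-9,-16 \right)} = 487 - \left(\frac{1}{4} - \frac{\left(-9\right)^{2}}{8}\right) = 487 + \left(- \frac{1}{4} + \frac{1}{8} \cdot 81\right) = 487 + \left(- \frac{1}{4} + \frac{81}{8}\right) = 487 + \frac{79}{8} = \frac{3975}{8}$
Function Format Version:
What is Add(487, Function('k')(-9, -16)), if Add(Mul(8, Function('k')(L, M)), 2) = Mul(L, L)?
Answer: Rational(3975, 8) ≈ 496.88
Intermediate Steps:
Function('k')(L, M) = Add(Rational(-1, 4), Mul(Rational(1, 8), Pow(L, 2))) (Function('k')(L, M) = Add(Rational(-1, 4), Mul(Rational(1, 8), Mul(L, L))) = Add(Rational(-1, 4), Mul(Rational(1, 8), Pow(L, 2))))
Add(487, Function('k')(-9, -16)) = Add(487, Add(Rational(-1, 4), Mul(Rational(1, 8), Pow(-9, 2)))) = Add(487, Add(Rational(-1, 4), Mul(Rational(1, 8), 81))) = Add(487, Add(Rational(-1, 4), Rational(81, 8))) = Add(487, Rational(79, 8)) = Rational(3975, 8)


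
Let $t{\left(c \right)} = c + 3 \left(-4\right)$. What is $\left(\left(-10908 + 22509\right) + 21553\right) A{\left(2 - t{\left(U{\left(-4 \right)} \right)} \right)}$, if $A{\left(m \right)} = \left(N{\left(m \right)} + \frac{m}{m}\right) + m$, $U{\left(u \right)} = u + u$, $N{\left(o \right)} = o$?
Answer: $1491930$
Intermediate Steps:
$U{\left(u \right)} = 2 u$
$t{\left(c \right)} = -12 + c$ ($t{\left(c \right)} = c - 12 = -12 + c$)
$A{\left(m \right)} = 1 + 2 m$ ($A{\left(m \right)} = \left(m + \frac{m}{m}\right) + m = \left(m + 1\right) + m = \left(1 + m\right) + m = 1 + 2 m$)
$\left(\left(-10908 + 22509\right) + 21553\right) A{\left(2 - t{\left(U{\left(-4 \right)} \right)} \right)} = \left(\left(-10908 + 22509\right) + 21553\right) \left(1 + 2 \left(2 - \left(-12 + 2 \left(-4\right)\right)\right)\right) = \left(11601 + 21553\right) \left(1 + 2 \left(2 - \left(-12 - 8\right)\right)\right) = 33154 \left(1 + 2 \left(2 - -20\right)\right) = 33154 \left(1 + 2 \left(2 + 20\right)\right) = 33154 \left(1 + 2 \cdot 22\right) = 33154 \left(1 + 44\right) = 33154 \cdot 45 = 1491930$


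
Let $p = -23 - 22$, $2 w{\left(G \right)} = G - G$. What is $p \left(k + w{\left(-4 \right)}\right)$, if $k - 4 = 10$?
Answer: $-630$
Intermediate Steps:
$k = 14$ ($k = 4 + 10 = 14$)
$w{\left(G \right)} = 0$ ($w{\left(G \right)} = \frac{G - G}{2} = \frac{1}{2} \cdot 0 = 0$)
$p = -45$
$p \left(k + w{\left(-4 \right)}\right) = - 45 \left(14 + 0\right) = \left(-45\right) 14 = -630$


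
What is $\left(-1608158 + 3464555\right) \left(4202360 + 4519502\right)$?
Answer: $16191238451214$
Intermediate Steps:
$\left(-1608158 + 3464555\right) \left(4202360 + 4519502\right) = 1856397 \cdot 8721862 = 16191238451214$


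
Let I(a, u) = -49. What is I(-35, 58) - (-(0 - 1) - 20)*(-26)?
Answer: -543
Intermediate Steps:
I(-35, 58) - (-(0 - 1) - 20)*(-26) = -49 - (-(0 - 1) - 20)*(-26) = -49 - (-1*(-1) - 20)*(-26) = -49 - (1 - 20)*(-26) = -49 - (-19)*(-26) = -49 - 1*494 = -49 - 494 = -543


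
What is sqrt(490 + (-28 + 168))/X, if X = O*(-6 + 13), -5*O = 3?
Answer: -5*sqrt(70)/7 ≈ -5.9761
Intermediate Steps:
O = -3/5 (O = -1/5*3 = -3/5 ≈ -0.60000)
X = -21/5 (X = -3*(-6 + 13)/5 = -3/5*7 = -21/5 ≈ -4.2000)
sqrt(490 + (-28 + 168))/X = sqrt(490 + (-28 + 168))/(-21/5) = sqrt(490 + 140)*(-5/21) = sqrt(630)*(-5/21) = (3*sqrt(70))*(-5/21) = -5*sqrt(70)/7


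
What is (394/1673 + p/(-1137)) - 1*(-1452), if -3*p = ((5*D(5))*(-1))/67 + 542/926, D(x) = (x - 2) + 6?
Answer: 257081305670996/177024531663 ≈ 1452.2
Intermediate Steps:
D(x) = 4 + x (D(x) = (-2 + x) + 6 = 4 + x)
p = 2678/93063 (p = -(((5*(4 + 5))*(-1))/67 + 542/926)/3 = -(((5*9)*(-1))*(1/67) + 542*(1/926))/3 = -((45*(-1))*(1/67) + 271/463)/3 = -(-45*1/67 + 271/463)/3 = -(-45/67 + 271/463)/3 = -⅓*(-2678/31021) = 2678/93063 ≈ 0.028776)
(394/1673 + p/(-1137)) - 1*(-1452) = (394/1673 + (2678/93063)/(-1137)) - 1*(-1452) = (394*(1/1673) + (2678/93063)*(-1/1137)) + 1452 = (394/1673 - 2678/105812631) + 1452 = 41685696320/177024531663 + 1452 = 257081305670996/177024531663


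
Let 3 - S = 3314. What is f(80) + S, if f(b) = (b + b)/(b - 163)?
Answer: -274973/83 ≈ -3312.9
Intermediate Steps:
f(b) = 2*b/(-163 + b) (f(b) = (2*b)/(-163 + b) = 2*b/(-163 + b))
S = -3311 (S = 3 - 1*3314 = 3 - 3314 = -3311)
f(80) + S = 2*80/(-163 + 80) - 3311 = 2*80/(-83) - 3311 = 2*80*(-1/83) - 3311 = -160/83 - 3311 = -274973/83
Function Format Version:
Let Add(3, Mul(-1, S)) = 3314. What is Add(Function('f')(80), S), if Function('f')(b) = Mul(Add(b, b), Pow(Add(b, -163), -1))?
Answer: Rational(-274973, 83) ≈ -3312.9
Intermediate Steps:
Function('f')(b) = Mul(2, b, Pow(Add(-163, b), -1)) (Function('f')(b) = Mul(Mul(2, b), Pow(Add(-163, b), -1)) = Mul(2, b, Pow(Add(-163, b), -1)))
S = -3311 (S = Add(3, Mul(-1, 3314)) = Add(3, -3314) = -3311)
Add(Function('f')(80), S) = Add(Mul(2, 80, Pow(Add(-163, 80), -1)), -3311) = Add(Mul(2, 80, Pow(-83, -1)), -3311) = Add(Mul(2, 80, Rational(-1, 83)), -3311) = Add(Rational(-160, 83), -3311) = Rational(-274973, 83)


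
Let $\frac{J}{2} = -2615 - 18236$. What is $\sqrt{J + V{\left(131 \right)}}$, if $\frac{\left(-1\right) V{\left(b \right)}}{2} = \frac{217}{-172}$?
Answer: $\frac{i \sqrt{308409330}}{86} \approx 204.2 i$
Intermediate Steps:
$V{\left(b \right)} = \frac{217}{86}$ ($V{\left(b \right)} = - 2 \frac{217}{-172} = - 2 \cdot 217 \left(- \frac{1}{172}\right) = \left(-2\right) \left(- \frac{217}{172}\right) = \frac{217}{86}$)
$J = -41702$ ($J = 2 \left(-2615 - 18236\right) = 2 \left(-20851\right) = -41702$)
$\sqrt{J + V{\left(131 \right)}} = \sqrt{-41702 + \frac{217}{86}} = \sqrt{- \frac{3586155}{86}} = \frac{i \sqrt{308409330}}{86}$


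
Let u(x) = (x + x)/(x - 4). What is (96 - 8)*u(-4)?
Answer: 88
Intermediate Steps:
u(x) = 2*x/(-4 + x) (u(x) = (2*x)/(-4 + x) = 2*x/(-4 + x))
(96 - 8)*u(-4) = (96 - 8)*(2*(-4)/(-4 - 4)) = 88*(2*(-4)/(-8)) = 88*(2*(-4)*(-⅛)) = 88*1 = 88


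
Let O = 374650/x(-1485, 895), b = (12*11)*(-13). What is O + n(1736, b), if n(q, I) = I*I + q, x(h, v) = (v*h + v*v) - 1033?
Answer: 1558885543886/529083 ≈ 2.9464e+6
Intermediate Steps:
x(h, v) = -1033 + v² + h*v (x(h, v) = (h*v + v²) - 1033 = (v² + h*v) - 1033 = -1033 + v² + h*v)
b = -1716 (b = 132*(-13) = -1716)
O = -374650/529083 (O = 374650/(-1033 + 895² - 1485*895) = 374650/(-1033 + 801025 - 1329075) = 374650/(-529083) = 374650*(-1/529083) = -374650/529083 ≈ -0.70811)
n(q, I) = q + I² (n(q, I) = I² + q = q + I²)
O + n(1736, b) = -374650/529083 + (1736 + (-1716)²) = -374650/529083 + (1736 + 2944656) = -374650/529083 + 2946392 = 1558885543886/529083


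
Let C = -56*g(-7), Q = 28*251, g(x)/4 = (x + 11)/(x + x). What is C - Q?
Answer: -6964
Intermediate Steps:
g(x) = 2*(11 + x)/x (g(x) = 4*((x + 11)/(x + x)) = 4*((11 + x)/((2*x))) = 4*((11 + x)*(1/(2*x))) = 4*((11 + x)/(2*x)) = 2*(11 + x)/x)
Q = 7028
C = 64 (C = -56*(2 + 22/(-7)) = -56*(2 + 22*(-1/7)) = -56*(2 - 22/7) = -56*(-8/7) = 64)
C - Q = 64 - 1*7028 = 64 - 7028 = -6964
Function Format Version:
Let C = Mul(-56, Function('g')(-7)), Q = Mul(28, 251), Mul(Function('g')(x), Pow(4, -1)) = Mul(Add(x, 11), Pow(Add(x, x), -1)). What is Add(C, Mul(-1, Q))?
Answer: -6964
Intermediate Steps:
Function('g')(x) = Mul(2, Pow(x, -1), Add(11, x)) (Function('g')(x) = Mul(4, Mul(Add(x, 11), Pow(Add(x, x), -1))) = Mul(4, Mul(Add(11, x), Pow(Mul(2, x), -1))) = Mul(4, Mul(Add(11, x), Mul(Rational(1, 2), Pow(x, -1)))) = Mul(4, Mul(Rational(1, 2), Pow(x, -1), Add(11, x))) = Mul(2, Pow(x, -1), Add(11, x)))
Q = 7028
C = 64 (C = Mul(-56, Add(2, Mul(22, Pow(-7, -1)))) = Mul(-56, Add(2, Mul(22, Rational(-1, 7)))) = Mul(-56, Add(2, Rational(-22, 7))) = Mul(-56, Rational(-8, 7)) = 64)
Add(C, Mul(-1, Q)) = Add(64, Mul(-1, 7028)) = Add(64, -7028) = -6964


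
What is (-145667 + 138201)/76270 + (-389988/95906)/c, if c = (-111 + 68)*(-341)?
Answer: -2632238450177/26814047085265 ≈ -0.098166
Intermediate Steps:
c = 14663 (c = -43*(-341) = 14663)
(-145667 + 138201)/76270 + (-389988/95906)/c = (-145667 + 138201)/76270 - 389988/95906/14663 = -7466*1/76270 - 389988*1/95906*(1/14663) = -3733/38135 - 194994/47953*1/14663 = -3733/38135 - 194994/703134839 = -2632238450177/26814047085265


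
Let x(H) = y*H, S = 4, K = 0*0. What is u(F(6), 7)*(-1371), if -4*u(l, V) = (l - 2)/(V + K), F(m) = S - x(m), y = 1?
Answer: -1371/7 ≈ -195.86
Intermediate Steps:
K = 0
x(H) = H (x(H) = 1*H = H)
F(m) = 4 - m
u(l, V) = -(-2 + l)/(4*V) (u(l, V) = -(l - 2)/(4*(V + 0)) = -(-2 + l)/(4*V))
u(F(6), 7)*(-1371) = ((¼)*(2 - (4 - 1*6))/7)*(-1371) = ((¼)*(⅐)*(2 - (4 - 6)))*(-1371) = ((¼)*(⅐)*(2 - 1*(-2)))*(-1371) = ((¼)*(⅐)*(2 + 2))*(-1371) = ((¼)*(⅐)*4)*(-1371) = (⅐)*(-1371) = -1371/7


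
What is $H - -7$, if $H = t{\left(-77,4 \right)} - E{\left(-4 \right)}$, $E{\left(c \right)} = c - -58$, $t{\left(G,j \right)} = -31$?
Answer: $-78$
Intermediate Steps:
$E{\left(c \right)} = 58 + c$ ($E{\left(c \right)} = c + 58 = 58 + c$)
$H = -85$ ($H = -31 - \left(58 - 4\right) = -31 - 54 = -85$)
$H - -7 = -85 - -7 = -85 + 7 = -78$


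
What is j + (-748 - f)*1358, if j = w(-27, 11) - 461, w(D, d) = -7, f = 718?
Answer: -1991296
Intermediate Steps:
j = -468 (j = -7 - 461 = -468)
j + (-748 - f)*1358 = -468 + (-748 - 1*718)*1358 = -468 + (-748 - 718)*1358 = -468 - 1466*1358 = -468 - 1990828 = -1991296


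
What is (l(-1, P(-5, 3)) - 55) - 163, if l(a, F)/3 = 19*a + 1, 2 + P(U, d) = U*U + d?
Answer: -272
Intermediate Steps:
P(U, d) = -2 + d + U**2 (P(U, d) = -2 + (U*U + d) = -2 + (U**2 + d) = -2 + (d + U**2) = -2 + d + U**2)
l(a, F) = 3 + 57*a (l(a, F) = 3*(19*a + 1) = 3*(1 + 19*a) = 3 + 57*a)
(l(-1, P(-5, 3)) - 55) - 163 = ((3 + 57*(-1)) - 55) - 163 = ((3 - 57) - 55) - 163 = (-54 - 55) - 163 = -109 - 163 = -272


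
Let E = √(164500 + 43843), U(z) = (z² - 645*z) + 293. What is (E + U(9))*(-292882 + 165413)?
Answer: 692284139 - 127469*√208343 ≈ 6.3410e+8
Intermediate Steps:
U(z) = 293 + z² - 645*z
E = √208343 ≈ 456.45
(E + U(9))*(-292882 + 165413) = (√208343 + (293 + 9² - 645*9))*(-292882 + 165413) = (√208343 + (293 + 81 - 5805))*(-127469) = (√208343 - 5431)*(-127469) = (-5431 + √208343)*(-127469) = 692284139 - 127469*√208343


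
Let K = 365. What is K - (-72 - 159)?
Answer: 596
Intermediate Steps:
K - (-72 - 159) = 365 - (-72 - 159) = 365 - 1*(-231) = 365 + 231 = 596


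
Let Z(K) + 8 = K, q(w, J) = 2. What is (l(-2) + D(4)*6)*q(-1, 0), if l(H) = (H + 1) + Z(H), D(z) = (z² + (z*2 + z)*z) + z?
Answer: 794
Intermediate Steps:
D(z) = z + 4*z² (D(z) = (z² + (2*z + z)*z) + z = (z² + (3*z)*z) + z = (z² + 3*z²) + z = 4*z² + z = z + 4*z²)
Z(K) = -8 + K
l(H) = -7 + 2*H (l(H) = (H + 1) + (-8 + H) = (1 + H) + (-8 + H) = -7 + 2*H)
(l(-2) + D(4)*6)*q(-1, 0) = ((-7 + 2*(-2)) + (4*(1 + 4*4))*6)*2 = ((-7 - 4) + (4*(1 + 16))*6)*2 = (-11 + (4*17)*6)*2 = (-11 + 68*6)*2 = (-11 + 408)*2 = 397*2 = 794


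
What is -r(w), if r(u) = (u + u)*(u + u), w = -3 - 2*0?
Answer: -36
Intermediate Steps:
w = -3 (w = -3 + 0 = -3)
r(u) = 4*u**2 (r(u) = (2*u)*(2*u) = 4*u**2)
-r(w) = -4*(-3)**2 = -4*9 = -1*36 = -36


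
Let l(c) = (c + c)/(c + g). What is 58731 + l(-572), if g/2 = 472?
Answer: 5461697/93 ≈ 58728.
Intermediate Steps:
g = 944 (g = 2*472 = 944)
l(c) = 2*c/(944 + c) (l(c) = (c + c)/(c + 944) = (2*c)/(944 + c) = 2*c/(944 + c))
58731 + l(-572) = 58731 + 2*(-572)/(944 - 572) = 58731 + 2*(-572)/372 = 58731 + 2*(-572)*(1/372) = 58731 - 286/93 = 5461697/93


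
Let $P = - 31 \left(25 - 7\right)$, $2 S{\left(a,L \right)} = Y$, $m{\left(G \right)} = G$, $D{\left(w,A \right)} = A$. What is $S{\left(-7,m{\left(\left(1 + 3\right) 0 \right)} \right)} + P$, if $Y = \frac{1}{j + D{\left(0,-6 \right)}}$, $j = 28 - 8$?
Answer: $- \frac{15623}{28} \approx -557.96$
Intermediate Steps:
$j = 20$ ($j = 28 - 8 = 20$)
$Y = \frac{1}{14}$ ($Y = \frac{1}{20 - 6} = \frac{1}{14} \approx 0.071429$)
$S{\left(a,L \right)} = \frac{1}{28}$ ($S{\left(a,L \right)} = \frac{1}{2} \cdot \frac{1}{14} = \frac{1}{28}$)
$P = -558$ ($P = \left(-31\right) 18 = -558$)
$S{\left(-7,m{\left(\left(1 + 3\right) 0 \right)} \right)} + P = \frac{1}{28} - 558 = - \frac{15623}{28}$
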